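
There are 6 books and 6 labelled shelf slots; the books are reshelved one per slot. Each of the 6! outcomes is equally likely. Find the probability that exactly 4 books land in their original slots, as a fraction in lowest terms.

1/48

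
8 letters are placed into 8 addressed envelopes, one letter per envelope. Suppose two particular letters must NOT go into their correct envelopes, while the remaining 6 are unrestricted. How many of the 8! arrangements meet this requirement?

Let A_j be the event that the j-th constrained one is fixed. By inclusion-exclusion over the 2 events:
Σ_{j=0}^{2} (-1)^j C(2,j)(8-j)!
= C(2,0)·8! - C(2,1)·7! + C(2,2)·6!
= 40320 - 10080 + 720
= 30960

30960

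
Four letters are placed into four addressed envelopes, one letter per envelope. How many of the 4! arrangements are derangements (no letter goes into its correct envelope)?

The number of derangements of 4 is !4 = Σ_{k=0}^{4} (-1)^k·4!/k!
= 4! - 4!/1! + 4!/2! - 4!/3! + 4!/4!
= 24 - 24 + 12 - 4 + 1
= 9

9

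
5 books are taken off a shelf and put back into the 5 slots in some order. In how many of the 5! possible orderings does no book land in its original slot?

By inclusion-exclusion, !5 = Σ (-1)^k · 5!/k! for k=0..5
= 5! - 5!/1! + 5!/2! - 5!/3! + 5!/4! - 5!/5!
= 120 - 120 + 60 - 20 + 5 - 1
= 44

44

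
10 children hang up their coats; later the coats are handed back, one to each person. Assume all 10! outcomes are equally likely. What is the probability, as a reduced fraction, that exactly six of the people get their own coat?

1/1920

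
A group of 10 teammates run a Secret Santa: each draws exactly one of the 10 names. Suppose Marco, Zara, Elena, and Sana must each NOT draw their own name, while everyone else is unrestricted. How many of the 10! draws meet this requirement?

2399760

Let A_j be the event that the j-th constrained one is fixed. By inclusion-exclusion over the 4 events:
Σ_{j=0}^{4} (-1)^j C(4,j)(10-j)!
= C(4,0)·10! - C(4,1)·9! + C(4,2)·8! - C(4,3)·7! + C(4,4)·6!
= 3628800 - 1451520 + 241920 - 20160 + 720
= 2399760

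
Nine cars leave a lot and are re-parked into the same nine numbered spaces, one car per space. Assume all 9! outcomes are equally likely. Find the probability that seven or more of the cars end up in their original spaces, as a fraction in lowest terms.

37/362880

Favorable outcomes: Σ_{i≥7} C(9,i)·!(9-i) = 36·1 + 9·0 + 1·1 = 37.
Total outcomes: 9! = 362880.
Probability = 37/362880 = 37/362880.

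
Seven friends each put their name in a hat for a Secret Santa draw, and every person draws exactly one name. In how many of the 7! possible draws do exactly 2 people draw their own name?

Pick the 2 fixed positions: C(7,2) = 21 ways.
The other 5 form a derangement: !5 = 44.
Total: 21 × 44 = 924.

924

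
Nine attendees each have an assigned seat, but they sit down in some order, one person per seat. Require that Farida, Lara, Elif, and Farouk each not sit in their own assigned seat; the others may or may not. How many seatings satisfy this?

Let A_j be the event that the j-th constrained one is fixed. By inclusion-exclusion over the 4 events:
Σ_{j=0}^{4} (-1)^j C(4,j)(9-j)!
= C(4,0)·9! - C(4,1)·8! + C(4,2)·7! - C(4,3)·6! + C(4,4)·5!
= 362880 - 161280 + 30240 - 2880 + 120
= 229080

229080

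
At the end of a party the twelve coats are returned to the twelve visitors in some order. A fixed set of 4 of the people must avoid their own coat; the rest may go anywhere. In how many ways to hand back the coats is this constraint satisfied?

Let A_j be the event that the j-th constrained one is fixed. By inclusion-exclusion over the 4 events:
Σ_{j=0}^{4} (-1)^j C(4,j)(12-j)!
= C(4,0)·12! - C(4,1)·11! + C(4,2)·10! - C(4,3)·9! + C(4,4)·8!
= 479001600 - 159667200 + 21772800 - 1451520 + 40320
= 339696000

339696000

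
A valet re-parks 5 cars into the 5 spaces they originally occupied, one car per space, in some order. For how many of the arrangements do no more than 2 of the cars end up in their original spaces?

109

Sum C(5,i)·!(5-i) for i = 0..2:
  i=0: C(5,0)·!5 = 1·44 = 44
  i=1: C(5,1)·!4 = 5·9 = 45
  i=2: C(5,2)·!3 = 10·2 = 20
Total = 109.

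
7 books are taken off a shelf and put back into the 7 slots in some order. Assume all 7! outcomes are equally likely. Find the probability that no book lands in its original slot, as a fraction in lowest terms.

Favorable outcomes: !7 = 1854.
Total outcomes: 7! = 5040.
Probability = 1854/5040 = 103/280.

103/280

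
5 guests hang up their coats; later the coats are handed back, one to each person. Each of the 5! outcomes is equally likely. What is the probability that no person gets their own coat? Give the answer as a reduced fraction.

Favorable outcomes: !5 = 44.
Total outcomes: 5! = 120.
Probability = 44/120 = 11/30.

11/30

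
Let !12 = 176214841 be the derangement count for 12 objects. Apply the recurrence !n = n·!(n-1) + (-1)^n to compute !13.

!13 = 13·176214841 - 1 = 2290792932.

2290792932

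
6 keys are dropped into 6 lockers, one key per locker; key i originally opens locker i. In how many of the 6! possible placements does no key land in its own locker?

265

!6 is the nearest integer to 6!/e.
6! = 720, and 720/e ≈ 264.87, so !6 = 265.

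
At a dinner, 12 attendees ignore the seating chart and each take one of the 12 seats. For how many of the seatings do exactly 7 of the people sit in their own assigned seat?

34848

Pick the 7 fixed positions: C(12,7) = 792 ways.
The remaining 5 must be deranged: !5 = 44.
Total: 792 × 44 = 34848.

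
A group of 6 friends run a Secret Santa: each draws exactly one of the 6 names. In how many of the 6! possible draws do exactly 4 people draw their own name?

15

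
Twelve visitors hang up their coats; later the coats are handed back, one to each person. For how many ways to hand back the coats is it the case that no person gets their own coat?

!12 = 12! · Σ_{k=0}^{12} (-1)^k/k!
= 12! - 12!/1! + 12!/2! - 12!/3! + 12!/4! - 12!/5! + 12!/6! - 12!/7! + 12!/8! - 12!/9! + 12!/10! - 12!/11! + 12!/12!
= 479001600 - 479001600 + 239500800 - 79833600 + 19958400 - 3991680 + 665280 - 95040 + 11880 - 1320 + 132 - 12 + 1
= 176214841

176214841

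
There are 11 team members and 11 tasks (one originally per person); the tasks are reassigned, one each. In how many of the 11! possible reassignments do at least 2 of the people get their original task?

10547659

Sum C(11,i)·!(11-i) for i = 2..11:
  i=2: C(11,2)·!9 = 55·133496 = 7342280
  i=3: C(11,3)·!8 = 165·14833 = 2447445
  i=4: C(11,4)·!7 = 330·1854 = 611820
  i=5: C(11,5)·!6 = 462·265 = 122430
  i=6: C(11,6)·!5 = 462·44 = 20328
  i=7: C(11,7)·!4 = 330·9 = 2970
  i=8: C(11,8)·!3 = 165·2 = 330
  i=9: C(11,9)·!2 = 55·1 = 55
  i=10: C(11,10)·!1 = 11·0 = 0
  i=11: C(11,11)·!0 = 1·1 = 1
Total = 10547659.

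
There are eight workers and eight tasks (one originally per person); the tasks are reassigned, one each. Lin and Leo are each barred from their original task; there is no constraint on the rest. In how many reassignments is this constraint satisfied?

30960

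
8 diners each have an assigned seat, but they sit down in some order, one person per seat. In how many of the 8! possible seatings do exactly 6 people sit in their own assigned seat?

28

Choose which 6 of the 8 are fixed: C(8,6) = 28.
The remaining 2 must be deranged: !2 = 1.
Total: 28 × 1 = 28.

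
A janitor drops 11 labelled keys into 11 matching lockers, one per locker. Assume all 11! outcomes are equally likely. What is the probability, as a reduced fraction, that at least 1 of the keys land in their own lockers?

2523223/3991680

Favorable outcomes: Σ_{i≥1} C(11,i)·!(11-i) = 11·1334961 + 55·133496 + 165·14833 + 330·1854 + 462·265 + 462·44 + 330·9 + 165·2 + 55·1 + 11·0 + 1·1 = 25232230.
Total outcomes: 11! = 39916800.
Probability = 25232230/39916800 = 2523223/3991680.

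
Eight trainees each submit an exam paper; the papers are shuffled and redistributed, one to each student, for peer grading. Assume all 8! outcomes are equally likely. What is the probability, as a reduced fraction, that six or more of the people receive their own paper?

29/40320

Favorable outcomes: Σ_{i≥6} C(8,i)·!(8-i) = 28·1 + 8·0 + 1·1 = 29.
Total outcomes: 8! = 40320.
Probability = 29/40320 = 29/40320.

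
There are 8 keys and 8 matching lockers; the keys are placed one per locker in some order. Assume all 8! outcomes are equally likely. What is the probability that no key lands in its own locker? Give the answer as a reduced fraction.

2119/5760

Favorable outcomes: !8 = 14833.
Total outcomes: 8! = 40320.
Probability = 14833/40320 = 2119/5760.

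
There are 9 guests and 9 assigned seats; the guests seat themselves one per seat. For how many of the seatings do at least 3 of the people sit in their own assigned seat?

29143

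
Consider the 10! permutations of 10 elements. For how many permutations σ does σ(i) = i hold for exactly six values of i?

1890

Pick the 6 fixed positions: C(10,6) = 210 ways.
The other 4 form a derangement: !4 = 9.
Total: 210 × 9 = 1890.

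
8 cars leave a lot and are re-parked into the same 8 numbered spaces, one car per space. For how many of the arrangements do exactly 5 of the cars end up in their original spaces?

Pick the 5 fixed positions: C(8,5) = 56 ways.
The remaining 3 must be deranged: !3 = 2.
Total: 56 × 2 = 112.

112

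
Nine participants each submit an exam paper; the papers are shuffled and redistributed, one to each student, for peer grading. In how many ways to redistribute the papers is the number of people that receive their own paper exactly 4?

Pick the 4 fixed positions: C(9,4) = 126 ways.
The other 5 form a derangement: !5 = 44.
Total: 126 × 44 = 5544.

5544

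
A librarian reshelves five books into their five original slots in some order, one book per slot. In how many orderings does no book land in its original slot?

44

By inclusion-exclusion, !5 = Σ (-1)^k · 5!/k! for k=0..5
= 5! - 5!/1! + 5!/2! - 5!/3! + 5!/4! - 5!/5!
= 120 - 120 + 60 - 20 + 5 - 1
= 44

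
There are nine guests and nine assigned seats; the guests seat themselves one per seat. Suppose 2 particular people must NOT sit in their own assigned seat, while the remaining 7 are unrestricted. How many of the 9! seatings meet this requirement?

287280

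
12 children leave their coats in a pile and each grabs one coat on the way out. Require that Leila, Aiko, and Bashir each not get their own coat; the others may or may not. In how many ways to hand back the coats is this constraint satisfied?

369774720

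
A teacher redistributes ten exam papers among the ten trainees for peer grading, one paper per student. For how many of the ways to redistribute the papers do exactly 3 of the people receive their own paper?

222480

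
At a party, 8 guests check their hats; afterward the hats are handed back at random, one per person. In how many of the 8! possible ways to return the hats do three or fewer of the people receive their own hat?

Sum C(8,i)·!(8-i) for i = 0..3:
  i=0: C(8,0)·!8 = 1·14833 = 14833
  i=1: C(8,1)·!7 = 8·1854 = 14832
  i=2: C(8,2)·!6 = 28·265 = 7420
  i=3: C(8,3)·!5 = 56·44 = 2464
Total = 39549.

39549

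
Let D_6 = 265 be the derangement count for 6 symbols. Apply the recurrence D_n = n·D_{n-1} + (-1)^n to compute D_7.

1854

D_7 = 7·265 - 1 = 1854.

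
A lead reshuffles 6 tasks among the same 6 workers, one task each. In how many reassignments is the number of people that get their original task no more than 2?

# with exactly i fixed is C(6,i)·!(6-i); sum over i=0..2:
  i=0: C(6,0)·!6 = 1·265 = 265
  i=1: C(6,1)·!5 = 6·44 = 264
  i=2: C(6,2)·!4 = 15·9 = 135
Total = 664.

664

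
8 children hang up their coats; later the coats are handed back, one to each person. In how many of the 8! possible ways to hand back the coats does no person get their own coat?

14833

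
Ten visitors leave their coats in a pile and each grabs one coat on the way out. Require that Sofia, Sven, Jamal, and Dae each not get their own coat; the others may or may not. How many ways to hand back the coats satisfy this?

Inclusion-exclusion on the 4 forbidden self-matches:
Σ_{j=0}^{4} (-1)^j C(4,j)(10-j)!
= C(4,0)·10! - C(4,1)·9! + C(4,2)·8! - C(4,3)·7! + C(4,4)·6!
= 3628800 - 1451520 + 241920 - 20160 + 720
= 2399760

2399760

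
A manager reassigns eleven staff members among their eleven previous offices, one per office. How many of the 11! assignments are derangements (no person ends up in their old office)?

Use !n = (n-1)(!(n-1) + !(n-2)).
!11 = 10·(1334961 + 133496) = 10·1468457 = 14684570

14684570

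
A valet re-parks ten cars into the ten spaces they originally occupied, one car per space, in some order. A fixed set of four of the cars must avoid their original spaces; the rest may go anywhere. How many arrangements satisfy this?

2399760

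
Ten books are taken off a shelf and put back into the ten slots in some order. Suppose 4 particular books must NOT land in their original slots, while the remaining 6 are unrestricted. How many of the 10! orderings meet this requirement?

2399760

Inclusion-exclusion on the 4 forbidden self-matches:
Σ_{j=0}^{4} (-1)^j C(4,j)(10-j)!
= C(4,0)·10! - C(4,1)·9! + C(4,2)·8! - C(4,3)·7! + C(4,4)·6!
= 3628800 - 1451520 + 241920 - 20160 + 720
= 2399760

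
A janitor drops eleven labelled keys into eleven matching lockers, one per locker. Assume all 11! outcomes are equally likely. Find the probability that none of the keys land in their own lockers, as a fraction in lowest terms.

Favorable outcomes: !11 = 14684570.
Total outcomes: 11! = 39916800.
Probability = 14684570/39916800 = 1468457/3991680.

1468457/3991680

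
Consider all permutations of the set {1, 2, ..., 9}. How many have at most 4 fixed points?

361541

# with exactly i fixed is C(9,i)·!(9-i); sum over i=0..4:
  i=0: C(9,0)·!9 = 1·133496 = 133496
  i=1: C(9,1)·!8 = 9·14833 = 133497
  i=2: C(9,2)·!7 = 36·1854 = 66744
  i=3: C(9,3)·!6 = 84·265 = 22260
  i=4: C(9,4)·!5 = 126·44 = 5544
Total = 361541.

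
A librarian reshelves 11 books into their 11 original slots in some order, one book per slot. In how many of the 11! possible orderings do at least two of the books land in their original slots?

# with exactly i fixed is C(11,i)·!(11-i); sum over i=2..11:
  i=2: C(11,2)·!9 = 55·133496 = 7342280
  i=3: C(11,3)·!8 = 165·14833 = 2447445
  i=4: C(11,4)·!7 = 330·1854 = 611820
  i=5: C(11,5)·!6 = 462·265 = 122430
  i=6: C(11,6)·!5 = 462·44 = 20328
  i=7: C(11,7)·!4 = 330·9 = 2970
  i=8: C(11,8)·!3 = 165·2 = 330
  i=9: C(11,9)·!2 = 55·1 = 55
  i=10: C(11,10)·!1 = 11·0 = 0
  i=11: C(11,11)·!0 = 1·1 = 1
Total = 10547659.

10547659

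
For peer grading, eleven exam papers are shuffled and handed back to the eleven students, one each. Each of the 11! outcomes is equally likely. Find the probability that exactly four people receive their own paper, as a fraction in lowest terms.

103/6720

Favorable outcomes: C(11,4)·!7 = 330·1854 = 611820.
Total outcomes: 11! = 39916800.
Probability = 611820/39916800 = 103/6720.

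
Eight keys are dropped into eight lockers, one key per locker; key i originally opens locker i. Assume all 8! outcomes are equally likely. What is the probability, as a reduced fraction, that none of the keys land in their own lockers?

2119/5760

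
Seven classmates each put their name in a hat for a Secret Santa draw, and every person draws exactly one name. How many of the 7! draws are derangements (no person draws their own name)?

1854

Use !n = n·!(n-1) + (-1)^n.
!7 = 7·265 - 1 = 1854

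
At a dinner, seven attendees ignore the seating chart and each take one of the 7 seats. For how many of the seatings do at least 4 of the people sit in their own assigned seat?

# with exactly i fixed is C(7,i)·!(7-i); sum over i=4..7:
  i=4: C(7,4)·!3 = 35·2 = 70
  i=5: C(7,5)·!2 = 21·1 = 21
  i=6: C(7,6)·!1 = 7·0 = 0
  i=7: C(7,7)·!0 = 1·1 = 1
Total = 92.

92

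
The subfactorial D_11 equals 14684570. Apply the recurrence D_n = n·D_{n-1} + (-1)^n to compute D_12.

176214841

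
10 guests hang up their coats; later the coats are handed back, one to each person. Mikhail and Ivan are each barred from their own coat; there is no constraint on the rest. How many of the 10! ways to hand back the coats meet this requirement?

Inclusion-exclusion on the 2 forbidden self-matches:
Σ_{j=0}^{2} (-1)^j C(2,j)(10-j)!
= C(2,0)·10! - C(2,1)·9! + C(2,2)·8!
= 3628800 - 725760 + 40320
= 2943360

2943360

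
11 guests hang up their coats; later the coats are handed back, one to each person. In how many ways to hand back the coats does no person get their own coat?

14684570

Recurrence: !11 = 11·!10 + (-1)^11.
!11 = 11·1334961 - 1 = 14684570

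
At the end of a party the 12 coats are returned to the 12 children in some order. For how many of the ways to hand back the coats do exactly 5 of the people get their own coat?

Pick the 5 fixed positions: C(12,5) = 792 ways.
The other 7 form a derangement: !7 = 1854.
Total: 792 × 1854 = 1468368.

1468368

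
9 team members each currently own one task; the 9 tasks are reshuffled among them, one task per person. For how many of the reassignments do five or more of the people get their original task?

Sum C(9,i)·!(9-i) for i = 5..9:
  i=5: C(9,5)·!4 = 126·9 = 1134
  i=6: C(9,6)·!3 = 84·2 = 168
  i=7: C(9,7)·!2 = 36·1 = 36
  i=8: C(9,8)·!1 = 9·0 = 0
  i=9: C(9,9)·!0 = 1·1 = 1
Total = 1339.

1339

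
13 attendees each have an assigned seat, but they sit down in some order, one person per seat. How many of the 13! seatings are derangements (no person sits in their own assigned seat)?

The subfactorial !13 = [13!/e] (nearest integer).
13! = 6227020800, and 6227020800/e ≈ 2290792932.07, so !13 = 2290792932.

2290792932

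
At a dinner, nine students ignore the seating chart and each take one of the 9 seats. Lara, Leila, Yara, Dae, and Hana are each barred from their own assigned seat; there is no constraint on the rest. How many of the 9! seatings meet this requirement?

Let A_j be the event that the j-th constrained one is fixed. By inclusion-exclusion over the 5 events:
Σ_{j=0}^{5} (-1)^j C(5,j)(9-j)!
= C(5,0)·9! - C(5,1)·8! + C(5,2)·7! - C(5,3)·6! + C(5,4)·5! - C(5,5)·4!
= 362880 - 201600 + 50400 - 7200 + 600 - 24
= 205056

205056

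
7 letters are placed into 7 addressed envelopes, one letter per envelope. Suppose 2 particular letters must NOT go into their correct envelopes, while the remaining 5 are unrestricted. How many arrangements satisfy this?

3720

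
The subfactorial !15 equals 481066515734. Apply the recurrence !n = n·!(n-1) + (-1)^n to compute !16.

7697064251745

!16 = 16·481066515734 + 1 = 7697064251745.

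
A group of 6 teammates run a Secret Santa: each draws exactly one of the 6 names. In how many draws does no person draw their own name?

265

By inclusion-exclusion, !6 = Σ (-1)^k · 6!/k! for k=0..6
= 6! - 6!/1! + 6!/2! - 6!/3! + 6!/4! - 6!/5! + 6!/6!
= 720 - 720 + 360 - 120 + 30 - 6 + 1
= 265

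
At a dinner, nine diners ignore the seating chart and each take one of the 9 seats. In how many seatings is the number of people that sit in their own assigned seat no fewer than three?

29143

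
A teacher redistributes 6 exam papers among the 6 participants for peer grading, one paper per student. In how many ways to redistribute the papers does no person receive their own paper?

The number of derangements of 6 is !6 = Σ_{k=0}^{6} (-1)^k·6!/k!
= 6! - 6!/1! + 6!/2! - 6!/3! + 6!/4! - 6!/5! + 6!/6!
= 720 - 720 + 360 - 120 + 30 - 6 + 1
= 265

265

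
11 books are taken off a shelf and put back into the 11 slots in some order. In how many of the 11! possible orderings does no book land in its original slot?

14684570

By inclusion-exclusion, !11 = Σ (-1)^k · 11!/k! for k=0..11
= 11! - 11!/1! + 11!/2! - 11!/3! + 11!/4! - 11!/5! + 11!/6! - 11!/7! + 11!/8! - 11!/9! + 11!/10! - 11!/11!
= 39916800 - 39916800 + 19958400 - 6652800 + 1663200 - 332640 + 55440 - 7920 + 990 - 110 + 11 - 1
= 14684570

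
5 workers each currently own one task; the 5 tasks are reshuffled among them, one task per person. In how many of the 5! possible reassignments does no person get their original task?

44

Use !n = n·!(n-1) + (-1)^n.
!5 = 5·9 - 1 = 44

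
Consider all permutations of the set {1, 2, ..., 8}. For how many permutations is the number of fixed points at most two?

# with exactly i fixed is C(8,i)·!(8-i); sum over i=0..2:
  i=0: C(8,0)·!8 = 1·14833 = 14833
  i=1: C(8,1)·!7 = 8·1854 = 14832
  i=2: C(8,2)·!6 = 28·265 = 7420
Total = 37085.

37085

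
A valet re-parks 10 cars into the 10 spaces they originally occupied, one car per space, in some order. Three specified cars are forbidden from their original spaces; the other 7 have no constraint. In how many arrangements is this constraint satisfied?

2656080

Let A_j be the event that the j-th constrained one is fixed. By inclusion-exclusion over the 3 events:
Σ_{j=0}^{3} (-1)^j C(3,j)(10-j)!
= C(3,0)·10! - C(3,1)·9! + C(3,2)·8! - C(3,3)·7!
= 3628800 - 1088640 + 120960 - 5040
= 2656080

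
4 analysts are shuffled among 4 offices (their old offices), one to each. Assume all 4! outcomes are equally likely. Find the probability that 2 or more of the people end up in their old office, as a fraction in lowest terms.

7/24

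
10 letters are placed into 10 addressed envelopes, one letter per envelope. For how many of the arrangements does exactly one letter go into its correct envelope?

1334960

Pick the single fixed position: C(10,1) = 10 ways.
The remaining 9 must be deranged: !9 = 133496.
Total: 10 × 133496 = 1334960.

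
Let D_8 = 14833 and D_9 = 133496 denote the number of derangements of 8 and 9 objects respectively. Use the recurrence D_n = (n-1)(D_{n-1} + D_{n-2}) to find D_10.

1334961

D_10 = (10-1)·(D_9 + D_8) = 9·(133496 + 14833) = 9·148329 = 1334961.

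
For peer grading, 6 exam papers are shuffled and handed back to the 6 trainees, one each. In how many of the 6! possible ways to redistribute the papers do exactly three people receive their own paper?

40

Choose which 3 of the 6 are fixed: C(6,3) = 20.
The remaining 3 must be deranged: !3 = 2.
Total: 20 × 2 = 40.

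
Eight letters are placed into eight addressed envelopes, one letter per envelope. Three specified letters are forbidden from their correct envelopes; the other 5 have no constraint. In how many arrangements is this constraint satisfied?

Inclusion-exclusion on the 3 forbidden self-matches:
Σ_{j=0}^{3} (-1)^j C(3,j)(8-j)!
= C(3,0)·8! - C(3,1)·7! + C(3,2)·6! - C(3,3)·5!
= 40320 - 15120 + 2160 - 120
= 27240

27240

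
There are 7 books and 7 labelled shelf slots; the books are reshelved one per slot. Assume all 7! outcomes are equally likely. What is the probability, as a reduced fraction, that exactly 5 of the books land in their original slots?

1/240

Favorable outcomes: C(7,5)·!2 = 21·1 = 21.
Total outcomes: 7! = 5040.
Probability = 21/5040 = 1/240.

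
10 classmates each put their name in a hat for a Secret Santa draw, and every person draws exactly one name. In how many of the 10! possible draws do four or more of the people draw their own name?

68914

Sum C(10,i)·!(10-i) for i = 4..10:
  i=4: C(10,4)·!6 = 210·265 = 55650
  i=5: C(10,5)·!5 = 252·44 = 11088
  i=6: C(10,6)·!4 = 210·9 = 1890
  i=7: C(10,7)·!3 = 120·2 = 240
  i=8: C(10,8)·!2 = 45·1 = 45
  i=9: C(10,9)·!1 = 10·0 = 0
  i=10: C(10,10)·!0 = 1·1 = 1
Total = 68914.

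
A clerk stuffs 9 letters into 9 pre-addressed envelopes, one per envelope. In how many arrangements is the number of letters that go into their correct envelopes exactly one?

133497

Pick the single fixed position: C(9,1) = 9 ways.
The other 8 form a derangement: !8 = 14833.
Total: 9 × 14833 = 133497.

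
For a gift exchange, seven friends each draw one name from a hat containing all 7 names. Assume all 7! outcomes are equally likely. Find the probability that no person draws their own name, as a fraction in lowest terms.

Favorable outcomes: !7 = 1854.
Total outcomes: 7! = 5040.
Probability = 1854/5040 = 103/280.

103/280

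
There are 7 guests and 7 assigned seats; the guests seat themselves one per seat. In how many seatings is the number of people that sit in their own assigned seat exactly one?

Pick the single fixed position: C(7,1) = 7 ways.
The remaining 6 must be deranged: !6 = 265.
Total: 7 × 265 = 1855.

1855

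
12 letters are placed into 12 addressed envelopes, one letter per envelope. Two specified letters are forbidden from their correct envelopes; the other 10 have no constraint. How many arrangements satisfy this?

402796800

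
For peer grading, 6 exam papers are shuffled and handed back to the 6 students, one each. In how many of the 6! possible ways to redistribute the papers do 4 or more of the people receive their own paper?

16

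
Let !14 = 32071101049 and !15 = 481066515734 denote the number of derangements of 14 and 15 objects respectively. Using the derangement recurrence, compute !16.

7697064251745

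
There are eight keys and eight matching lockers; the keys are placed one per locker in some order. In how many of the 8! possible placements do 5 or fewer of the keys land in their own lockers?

# with exactly i fixed is C(8,i)·!(8-i); sum over i=0..5:
  i=0: C(8,0)·!8 = 1·14833 = 14833
  i=1: C(8,1)·!7 = 8·1854 = 14832
  i=2: C(8,2)·!6 = 28·265 = 7420
  i=3: C(8,3)·!5 = 56·44 = 2464
  i=4: C(8,4)·!4 = 70·9 = 630
  i=5: C(8,5)·!3 = 56·2 = 112
Total = 40291.

40291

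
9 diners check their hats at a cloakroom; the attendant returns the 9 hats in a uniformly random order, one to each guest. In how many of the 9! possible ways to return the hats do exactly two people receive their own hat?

66744

Pick the 2 fixed positions: C(9,2) = 36 ways.
The other 7 form a derangement: !7 = 1854.
Total: 36 × 1854 = 66744.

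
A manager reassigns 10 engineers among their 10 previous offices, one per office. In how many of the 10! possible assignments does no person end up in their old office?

1334961

!10 is the nearest integer to 10!/e.
10! = 3628800, and 3628800/e ≈ 1334960.92, so !10 = 1334961.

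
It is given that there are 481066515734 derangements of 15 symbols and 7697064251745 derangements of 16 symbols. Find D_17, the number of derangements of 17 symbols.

130850092279664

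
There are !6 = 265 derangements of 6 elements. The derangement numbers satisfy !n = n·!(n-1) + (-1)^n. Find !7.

1854

!7 = 7·265 - 1 = 1854.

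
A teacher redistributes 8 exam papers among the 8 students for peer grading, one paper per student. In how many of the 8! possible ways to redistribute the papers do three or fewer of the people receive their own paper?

Sum C(8,i)·!(8-i) for i = 0..3:
  i=0: C(8,0)·!8 = 1·14833 = 14833
  i=1: C(8,1)·!7 = 8·1854 = 14832
  i=2: C(8,2)·!6 = 28·265 = 7420
  i=3: C(8,3)·!5 = 56·44 = 2464
Total = 39549.

39549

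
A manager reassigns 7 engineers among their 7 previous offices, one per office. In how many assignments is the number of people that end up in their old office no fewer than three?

# with exactly i fixed is C(7,i)·!(7-i); sum over i=3..7:
  i=3: C(7,3)·!4 = 35·9 = 315
  i=4: C(7,4)·!3 = 35·2 = 70
  i=5: C(7,5)·!2 = 21·1 = 21
  i=6: C(7,6)·!1 = 7·0 = 0
  i=7: C(7,7)·!0 = 1·1 = 1
Total = 407.

407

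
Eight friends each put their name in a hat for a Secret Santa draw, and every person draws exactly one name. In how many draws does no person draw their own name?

14833

!8 = 8! · Σ_{k=0}^{8} (-1)^k/k!
= 8! - 8!/1! + 8!/2! - 8!/3! + 8!/4! - 8!/5! + 8!/6! - 8!/7! + 8!/8!
= 40320 - 40320 + 20160 - 6720 + 1680 - 336 + 56 - 8 + 1
= 14833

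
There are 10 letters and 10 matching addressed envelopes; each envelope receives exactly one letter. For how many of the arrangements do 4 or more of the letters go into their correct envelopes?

Sum C(10,i)·!(10-i) for i = 4..10:
  i=4: C(10,4)·!6 = 210·265 = 55650
  i=5: C(10,5)·!5 = 252·44 = 11088
  i=6: C(10,6)·!4 = 210·9 = 1890
  i=7: C(10,7)·!3 = 120·2 = 240
  i=8: C(10,8)·!2 = 45·1 = 45
  i=9: C(10,9)·!1 = 10·0 = 0
  i=10: C(10,10)·!0 = 1·1 = 1
Total = 68914.

68914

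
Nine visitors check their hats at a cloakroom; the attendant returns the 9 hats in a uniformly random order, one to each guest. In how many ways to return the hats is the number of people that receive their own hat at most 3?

355997

# with exactly i fixed is C(9,i)·!(9-i); sum over i=0..3:
  i=0: C(9,0)·!9 = 1·133496 = 133496
  i=1: C(9,1)·!8 = 9·14833 = 133497
  i=2: C(9,2)·!7 = 36·1854 = 66744
  i=3: C(9,3)·!6 = 84·265 = 22260
Total = 355997.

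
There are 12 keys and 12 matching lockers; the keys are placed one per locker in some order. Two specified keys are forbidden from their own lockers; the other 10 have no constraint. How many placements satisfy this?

402796800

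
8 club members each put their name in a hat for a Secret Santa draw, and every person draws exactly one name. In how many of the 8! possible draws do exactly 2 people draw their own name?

7420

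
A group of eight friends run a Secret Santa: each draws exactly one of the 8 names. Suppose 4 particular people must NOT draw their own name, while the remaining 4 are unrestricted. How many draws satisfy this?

24024

Let A_j be the event that the j-th constrained one is fixed. By inclusion-exclusion over the 4 events:
Σ_{j=0}^{4} (-1)^j C(4,j)(8-j)!
= C(4,0)·8! - C(4,1)·7! + C(4,2)·6! - C(4,3)·5! + C(4,4)·4!
= 40320 - 20160 + 4320 - 480 + 24
= 24024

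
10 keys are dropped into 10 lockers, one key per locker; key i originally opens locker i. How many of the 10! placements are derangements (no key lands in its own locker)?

1334961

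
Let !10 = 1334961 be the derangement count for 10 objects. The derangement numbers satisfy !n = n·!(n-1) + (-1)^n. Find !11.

!11 = 11·1334961 - 1 = 14684570.

14684570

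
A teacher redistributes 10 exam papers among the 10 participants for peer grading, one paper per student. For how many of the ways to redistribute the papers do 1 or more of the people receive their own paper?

2293839

Sum C(10,i)·!(10-i) for i = 1..10:
  i=1: C(10,1)·!9 = 10·133496 = 1334960
  i=2: C(10,2)·!8 = 45·14833 = 667485
  i=3: C(10,3)·!7 = 120·1854 = 222480
  i=4: C(10,4)·!6 = 210·265 = 55650
  i=5: C(10,5)·!5 = 252·44 = 11088
  i=6: C(10,6)·!4 = 210·9 = 1890
  i=7: C(10,7)·!3 = 120·2 = 240
  i=8: C(10,8)·!2 = 45·1 = 45
  i=9: C(10,9)·!1 = 10·0 = 0
  i=10: C(10,10)·!0 = 1·1 = 1
Total = 2293839.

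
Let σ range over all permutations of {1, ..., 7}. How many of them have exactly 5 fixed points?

Choose which 5 of the 7 are fixed: C(7,5) = 21.
The other 2 form a derangement: !2 = 1.
Total: 21 × 1 = 21.

21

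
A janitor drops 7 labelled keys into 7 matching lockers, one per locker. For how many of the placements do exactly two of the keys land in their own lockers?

924

Pick the 2 fixed positions: C(7,2) = 21 ways.
The remaining 5 must be deranged: !5 = 44.
Total: 21 × 44 = 924.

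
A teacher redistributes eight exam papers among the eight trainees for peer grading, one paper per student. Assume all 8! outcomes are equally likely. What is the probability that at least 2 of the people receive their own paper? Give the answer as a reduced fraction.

Favorable outcomes: Σ_{i≥2} C(8,i)·!(8-i) = 28·265 + 56·44 + 70·9 + 56·2 + 28·1 + 8·0 + 1·1 = 10655.
Total outcomes: 8! = 40320.
Probability = 10655/40320 = 2131/8064.

2131/8064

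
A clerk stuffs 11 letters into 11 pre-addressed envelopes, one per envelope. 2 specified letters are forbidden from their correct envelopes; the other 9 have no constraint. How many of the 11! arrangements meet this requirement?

Let A_j be the event that the j-th constrained one is fixed. By inclusion-exclusion over the 2 events:
Σ_{j=0}^{2} (-1)^j C(2,j)(11-j)!
= C(2,0)·11! - C(2,1)·10! + C(2,2)·9!
= 39916800 - 7257600 + 362880
= 33022080

33022080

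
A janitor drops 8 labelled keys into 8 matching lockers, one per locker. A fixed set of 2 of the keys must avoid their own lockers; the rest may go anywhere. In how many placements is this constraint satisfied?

30960

Inclusion-exclusion on the 2 forbidden self-matches:
Σ_{j=0}^{2} (-1)^j C(2,j)(8-j)!
= C(2,0)·8! - C(2,1)·7! + C(2,2)·6!
= 40320 - 10080 + 720
= 30960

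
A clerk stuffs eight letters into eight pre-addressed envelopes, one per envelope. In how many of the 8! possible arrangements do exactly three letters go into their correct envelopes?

Pick the 3 fixed positions: C(8,3) = 56 ways.
The other 5 form a derangement: !5 = 44.
Total: 56 × 44 = 2464.

2464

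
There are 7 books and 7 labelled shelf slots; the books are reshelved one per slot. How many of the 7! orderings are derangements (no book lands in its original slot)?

Recurrence: !7 = 7·!6 + (-1)^7.
!7 = 7·265 - 1 = 1854

1854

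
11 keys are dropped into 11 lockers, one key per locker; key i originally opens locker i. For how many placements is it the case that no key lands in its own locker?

14684570

Use !n = n·!(n-1) + (-1)^n.
!11 = 11·1334961 - 1 = 14684570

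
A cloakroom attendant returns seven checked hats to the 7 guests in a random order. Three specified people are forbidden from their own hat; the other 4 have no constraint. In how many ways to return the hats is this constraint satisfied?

3216

Let A_j be the event that the j-th constrained one is fixed. By inclusion-exclusion over the 3 events:
Σ_{j=0}^{3} (-1)^j C(3,j)(7-j)!
= C(3,0)·7! - C(3,1)·6! + C(3,2)·5! - C(3,3)·4!
= 5040 - 2160 + 360 - 24
= 3216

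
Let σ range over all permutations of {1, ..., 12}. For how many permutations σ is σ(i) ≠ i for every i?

176214841

By inclusion-exclusion, !12 = Σ (-1)^k · 12!/k! for k=0..12
= 12! - 12!/1! + 12!/2! - 12!/3! + 12!/4! - 12!/5! + 12!/6! - 12!/7! + 12!/8! - 12!/9! + 12!/10! - 12!/11! + 12!/12!
= 479001600 - 479001600 + 239500800 - 79833600 + 19958400 - 3991680 + 665280 - 95040 + 11880 - 1320 + 132 - 12 + 1
= 176214841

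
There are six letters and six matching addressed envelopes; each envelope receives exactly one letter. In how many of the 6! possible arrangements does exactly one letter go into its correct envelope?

264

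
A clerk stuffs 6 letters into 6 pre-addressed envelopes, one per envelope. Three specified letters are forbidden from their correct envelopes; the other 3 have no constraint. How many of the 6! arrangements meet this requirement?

426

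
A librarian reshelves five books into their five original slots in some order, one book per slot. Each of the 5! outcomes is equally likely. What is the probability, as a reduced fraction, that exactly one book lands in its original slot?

3/8

Favorable outcomes: C(5,1)·!4 = 5·9 = 45.
Total outcomes: 5! = 120.
Probability = 45/120 = 3/8.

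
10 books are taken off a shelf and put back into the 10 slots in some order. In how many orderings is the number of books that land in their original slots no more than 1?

Sum C(10,i)·!(10-i) for i = 0..1:
  i=0: C(10,0)·!10 = 1·1334961 = 1334961
  i=1: C(10,1)·!9 = 10·133496 = 1334960
Total = 2669921.

2669921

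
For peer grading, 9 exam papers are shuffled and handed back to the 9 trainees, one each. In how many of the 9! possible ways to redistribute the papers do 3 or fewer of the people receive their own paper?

355997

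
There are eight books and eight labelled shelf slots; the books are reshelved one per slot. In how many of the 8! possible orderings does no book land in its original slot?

Use !n = n·!(n-1) + (-1)^n.
!8 = 8·1854 + 1 = 14833

14833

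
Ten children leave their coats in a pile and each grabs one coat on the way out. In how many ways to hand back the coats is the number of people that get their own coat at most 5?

3626624

# with exactly i fixed is C(10,i)·!(10-i); sum over i=0..5:
  i=0: C(10,0)·!10 = 1·1334961 = 1334961
  i=1: C(10,1)·!9 = 10·133496 = 1334960
  i=2: C(10,2)·!8 = 45·14833 = 667485
  i=3: C(10,3)·!7 = 120·1854 = 222480
  i=4: C(10,4)·!6 = 210·265 = 55650
  i=5: C(10,5)·!5 = 252·44 = 11088
Total = 3626624.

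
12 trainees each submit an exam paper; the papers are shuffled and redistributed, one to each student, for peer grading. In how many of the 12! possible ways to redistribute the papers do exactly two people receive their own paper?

Pick the 2 fixed positions: C(12,2) = 66 ways.
The remaining 10 must be deranged: !10 = 1334961.
Total: 66 × 1334961 = 88107426.

88107426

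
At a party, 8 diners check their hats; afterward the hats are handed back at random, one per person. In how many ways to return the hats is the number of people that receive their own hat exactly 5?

Pick the 5 fixed positions: C(8,5) = 56 ways.
The other 3 form a derangement: !3 = 2.
Total: 56 × 2 = 112.

112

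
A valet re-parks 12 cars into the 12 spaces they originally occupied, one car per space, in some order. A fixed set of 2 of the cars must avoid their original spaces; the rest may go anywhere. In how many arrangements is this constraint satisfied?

402796800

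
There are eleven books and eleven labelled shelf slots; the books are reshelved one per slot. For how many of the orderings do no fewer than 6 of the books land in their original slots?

Sum C(11,i)·!(11-i) for i = 6..11:
  i=6: C(11,6)·!5 = 462·44 = 20328
  i=7: C(11,7)·!4 = 330·9 = 2970
  i=8: C(11,8)·!3 = 165·2 = 330
  i=9: C(11,9)·!2 = 55·1 = 55
  i=10: C(11,10)·!1 = 11·0 = 0
  i=11: C(11,11)·!0 = 1·1 = 1
Total = 23684.

23684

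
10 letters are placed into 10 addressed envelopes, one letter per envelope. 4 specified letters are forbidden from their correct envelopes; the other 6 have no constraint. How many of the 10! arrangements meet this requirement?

2399760

Inclusion-exclusion on the 4 forbidden self-matches:
Σ_{j=0}^{4} (-1)^j C(4,j)(10-j)!
= C(4,0)·10! - C(4,1)·9! + C(4,2)·8! - C(4,3)·7! + C(4,4)·6!
= 3628800 - 1451520 + 241920 - 20160 + 720
= 2399760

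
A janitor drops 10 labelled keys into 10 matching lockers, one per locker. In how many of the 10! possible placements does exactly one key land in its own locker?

1334960

Choose which one of the 10 is fixed: C(10,1) = 10.
The other 9 form a derangement: !9 = 133496.
Total: 10 × 133496 = 1334960.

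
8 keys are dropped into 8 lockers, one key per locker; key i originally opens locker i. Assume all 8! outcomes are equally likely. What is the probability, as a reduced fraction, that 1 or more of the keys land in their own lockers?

3641/5760

Favorable outcomes: Σ_{i≥1} C(8,i)·!(8-i) = 8·1854 + 28·265 + 56·44 + 70·9 + 56·2 + 28·1 + 8·0 + 1·1 = 25487.
Total outcomes: 8! = 40320.
Probability = 25487/40320 = 3641/5760.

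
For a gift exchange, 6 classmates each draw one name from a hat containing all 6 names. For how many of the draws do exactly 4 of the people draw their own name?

15

Choose which 4 of the 6 are fixed: C(6,4) = 15.
The other 2 form a derangement: !2 = 1.
Total: 15 × 1 = 15.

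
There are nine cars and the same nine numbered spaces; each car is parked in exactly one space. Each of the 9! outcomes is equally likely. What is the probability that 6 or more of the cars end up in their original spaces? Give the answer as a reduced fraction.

41/72576

Favorable outcomes: Σ_{i≥6} C(9,i)·!(9-i) = 84·2 + 36·1 + 9·0 + 1·1 = 205.
Total outcomes: 9! = 362880.
Probability = 205/362880 = 41/72576.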